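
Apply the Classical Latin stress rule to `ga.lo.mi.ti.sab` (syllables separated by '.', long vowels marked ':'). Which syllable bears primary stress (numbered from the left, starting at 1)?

3

Classical Latin: stress the penult if heavy (long vowel or closed), else the antepenult.
Weights: 3 mi L, 4 ti L, 5 sab H.
The penult (syllable 4, ti) is light, so stress falls on the antepenult (syllable 3, mi).
Stress on syllable 3: ga.lo.ˈmi.ti.sab.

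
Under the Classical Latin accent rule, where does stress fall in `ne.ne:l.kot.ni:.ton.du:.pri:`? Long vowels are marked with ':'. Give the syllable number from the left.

6

Classical Latin: stress the penult if heavy (long vowel or closed), else the antepenult.
Weights: 5 ton H, 6 du: H, 7 pri: H.
The penult (syllable 6, du:) is heavy, so it takes stress.
Stress on syllable 6: ne.ne:l.kot.ni:.ton.ˈdu:.pri:.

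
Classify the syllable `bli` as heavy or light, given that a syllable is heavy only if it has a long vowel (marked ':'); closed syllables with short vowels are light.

light

`bli`: short vowel, open (no coda). Short vowel → light.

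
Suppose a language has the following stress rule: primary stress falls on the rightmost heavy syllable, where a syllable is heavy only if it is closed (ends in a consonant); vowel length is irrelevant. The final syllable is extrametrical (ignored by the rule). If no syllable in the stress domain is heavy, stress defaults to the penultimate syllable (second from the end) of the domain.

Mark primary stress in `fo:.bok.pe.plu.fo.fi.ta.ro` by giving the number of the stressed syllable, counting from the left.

The final syllable (8, ro) is extrametrical; the stress domain is syllables 1–7.
Weights: 1 fo: L, 2 bok H, 3 pe L, 4 plu L, 5 fo L, 6 fi L, 7 ta L.
Heavy syllables in the domain: 2. The rightmost is syllable 2 (bok).
Primary stress: syllable 2 → fo:.ˈbok.pe.plu.fo.fi.ta.ro.

2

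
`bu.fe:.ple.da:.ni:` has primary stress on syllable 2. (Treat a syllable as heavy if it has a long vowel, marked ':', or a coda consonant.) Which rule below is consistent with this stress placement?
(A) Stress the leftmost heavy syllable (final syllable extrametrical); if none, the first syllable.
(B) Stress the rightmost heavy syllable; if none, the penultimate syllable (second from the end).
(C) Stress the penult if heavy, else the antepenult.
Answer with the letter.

A

Rule A → syllable 2 ✓.
Rule B → syllable 5 (observed: 2).
Rule C → syllable 4 (observed: 2).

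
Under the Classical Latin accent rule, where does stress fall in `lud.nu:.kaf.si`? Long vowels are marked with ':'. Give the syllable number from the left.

Classical Latin: stress the penult if heavy (long vowel or closed), else the antepenult.
Weights: 2 nu: H, 3 kaf H, 4 si L.
The penult (syllable 3, kaf) is heavy, so it takes stress.
Stress on syllable 3: lud.nu:.ˈkaf.si.

3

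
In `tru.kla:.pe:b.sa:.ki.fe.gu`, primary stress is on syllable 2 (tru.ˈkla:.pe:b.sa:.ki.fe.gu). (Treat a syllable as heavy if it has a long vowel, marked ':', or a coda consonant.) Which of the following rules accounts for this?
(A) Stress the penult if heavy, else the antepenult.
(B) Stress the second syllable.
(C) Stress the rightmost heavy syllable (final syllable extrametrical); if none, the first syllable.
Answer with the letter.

B

Rule A → syllable 5 (observed: 2).
Rule B → syllable 2 ✓.
Rule C → syllable 4 (observed: 2).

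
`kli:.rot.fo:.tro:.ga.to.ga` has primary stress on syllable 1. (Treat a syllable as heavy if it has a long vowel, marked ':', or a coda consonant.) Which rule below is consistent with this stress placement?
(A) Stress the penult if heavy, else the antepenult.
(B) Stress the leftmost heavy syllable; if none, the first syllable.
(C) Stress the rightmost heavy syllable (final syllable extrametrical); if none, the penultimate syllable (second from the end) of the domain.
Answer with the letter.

Rule A → syllable 5 (observed: 1).
Rule B → syllable 1 ✓.
Rule C → syllable 4 (observed: 1).

B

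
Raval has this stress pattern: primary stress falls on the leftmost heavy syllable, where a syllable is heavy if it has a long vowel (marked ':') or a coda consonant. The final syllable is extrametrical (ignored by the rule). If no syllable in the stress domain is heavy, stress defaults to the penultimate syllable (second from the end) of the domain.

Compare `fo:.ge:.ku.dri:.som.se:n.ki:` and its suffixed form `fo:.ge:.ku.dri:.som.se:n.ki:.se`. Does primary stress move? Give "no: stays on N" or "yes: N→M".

no: stays on 1

Base `fo:.ge:.ku.dri:.som.se:n.ki:` (7 syllables):
  The final syllable (7, ki:) is extrametrical; the stress domain is syllables 1–6.
  Weights: 1 fo: H, 2 ge: H, 3 ku L, 4 dri: H, 5 som H, 6 se:n H.
  Heavy syllables in the domain: 1, 2, 4, 5, 6. The leftmost is syllable 1 (fo:).
  → primary stress on syllable 1.
Suffixed `fo:.ge:.ku.dri:.som.se:n.ki:.se` (8 syllables):
  The final syllable (8, se) is extrametrical; the stress domain is syllables 1–7.
  Weights: 1 fo: H, 2 ge: H, 3 ku L, 4 dri: H, 5 som H, 6 se:n H, 7 ki: H.
  Heavy syllables in the domain: 1, 2, 4, 5, 6, 7. The leftmost is syllable 1 (fo:).
  → primary stress on syllable 1.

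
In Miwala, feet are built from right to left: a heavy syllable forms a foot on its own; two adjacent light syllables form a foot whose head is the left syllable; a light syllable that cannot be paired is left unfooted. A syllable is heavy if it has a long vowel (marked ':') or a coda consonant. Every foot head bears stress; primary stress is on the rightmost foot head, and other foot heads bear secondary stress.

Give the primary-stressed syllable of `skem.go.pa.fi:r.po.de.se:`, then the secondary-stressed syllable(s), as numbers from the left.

Weights: 1 skem H, 2 go L, 3 pa L, 4 fi:r H, 5 po L, 6 de L, 7 se: H.
Parse right to left (heavy = foot alone; LL = one foot; stranded L unfooted): (ˈskem) (ˈgo.pa) (ˈfi:r) (ˈpo.de) (ˈse:).
Foot heads: 1, 2, 4, 5, 7.
Primary stress on the rightmost head = syllable 7.
Secondary stress on 1, 2, 4, 5: ˌskem.ˌgo.pa.ˌfi:r.ˌpo.de.ˈse:.

primary 7, secondary 1, 2, 4, 5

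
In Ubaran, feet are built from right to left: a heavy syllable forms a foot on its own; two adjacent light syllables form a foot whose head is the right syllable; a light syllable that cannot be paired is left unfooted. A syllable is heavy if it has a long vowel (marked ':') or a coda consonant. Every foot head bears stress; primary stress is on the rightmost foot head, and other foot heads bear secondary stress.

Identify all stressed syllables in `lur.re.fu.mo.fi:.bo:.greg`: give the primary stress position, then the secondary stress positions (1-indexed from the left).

Weights: 1 lur H, 2 re L, 3 fu L, 4 mo L, 5 fi: H, 6 bo: H, 7 greg H.
Parse right to left (heavy = foot alone; LL = one foot; stranded L unfooted): (ˈlur) re (fu.ˈmo) (ˈfi:) (ˈbo:) (ˈgreg).
Foot heads: 1, 4, 5, 6, 7.
Primary stress on the rightmost head = syllable 7.
Secondary stress on 1, 4, 5, 6: ˌlur.re.fu.ˌmo.ˌfi:.ˌbo:.ˈgreg.

primary 7, secondary 1, 4, 5, 6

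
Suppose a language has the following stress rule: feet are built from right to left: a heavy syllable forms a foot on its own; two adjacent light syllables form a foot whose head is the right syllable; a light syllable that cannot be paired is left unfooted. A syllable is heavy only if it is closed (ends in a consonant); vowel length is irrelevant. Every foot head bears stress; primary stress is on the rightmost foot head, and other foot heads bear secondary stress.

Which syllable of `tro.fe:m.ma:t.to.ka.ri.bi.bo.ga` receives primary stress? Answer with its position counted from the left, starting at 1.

9

Weights: 1 tro L, 2 fe:m H, 3 ma:t H, 4 to L, 5 ka L, 6 ri L, 7 bi L, 8 bo L, 9 ga L.
Parse right to left (heavy = foot alone; LL = one foot; stranded L unfooted): tro (ˈfe:m) (ˈma:t) (to.ˈka) (ri.ˈbi) (bo.ˈga).
Foot heads: 2, 3, 5, 7, 9.
Primary stress on the rightmost head = syllable 9.
Primary stress: syllable 9 → tro.fe:m.ma:t.to.ka.ri.bi.bo.ˈga.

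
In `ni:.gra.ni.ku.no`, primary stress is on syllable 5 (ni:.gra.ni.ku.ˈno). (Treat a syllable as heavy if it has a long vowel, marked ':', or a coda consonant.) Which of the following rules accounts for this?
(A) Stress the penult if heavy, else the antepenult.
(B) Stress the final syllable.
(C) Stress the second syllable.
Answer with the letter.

B

Rule A → syllable 3 (observed: 5).
Rule B → syllable 5 ✓.
Rule C → syllable 2 (observed: 5).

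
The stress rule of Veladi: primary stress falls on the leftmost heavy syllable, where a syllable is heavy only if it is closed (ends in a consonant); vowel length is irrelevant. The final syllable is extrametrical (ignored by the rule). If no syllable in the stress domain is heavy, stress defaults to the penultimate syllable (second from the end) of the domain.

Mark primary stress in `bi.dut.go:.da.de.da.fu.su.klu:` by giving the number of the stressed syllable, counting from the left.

The final syllable (9, klu:) is extrametrical; the stress domain is syllables 1–8.
Weights: 1 bi L, 2 dut H, 3 go: L, 4 da L, 5 de L, 6 da L, 7 fu L, 8 su L.
Heavy syllables in the domain: 2. The leftmost is syllable 2 (dut).
Primary stress: syllable 2 → bi.ˈdut.go:.da.de.da.fu.su.klu:.

2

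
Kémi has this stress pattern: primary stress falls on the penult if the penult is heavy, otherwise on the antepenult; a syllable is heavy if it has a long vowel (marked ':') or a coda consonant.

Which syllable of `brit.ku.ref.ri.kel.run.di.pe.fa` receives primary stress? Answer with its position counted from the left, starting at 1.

Weights: 7 di L, 8 pe L, 9 fa L.
The penult (syllable 8, pe) is light, so stress falls on the antepenult (syllable 7, di).
Primary stress: syllable 7 → brit.ku.ref.ri.kel.run.ˈdi.pe.fa.

7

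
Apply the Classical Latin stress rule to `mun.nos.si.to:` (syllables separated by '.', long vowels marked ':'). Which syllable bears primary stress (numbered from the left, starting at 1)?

Classical Latin: stress the penult if heavy (long vowel or closed), else the antepenult.
Weights: 2 nos H, 3 si L, 4 to: H.
The penult (syllable 3, si) is light, so stress falls on the antepenult (syllable 2, nos).
Stress on syllable 2: mun.ˈnos.si.to:.

2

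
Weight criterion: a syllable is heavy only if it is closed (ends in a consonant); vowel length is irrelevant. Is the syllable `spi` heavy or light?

light

`spi`: short vowel, open (no coda). Open (no coda) → light.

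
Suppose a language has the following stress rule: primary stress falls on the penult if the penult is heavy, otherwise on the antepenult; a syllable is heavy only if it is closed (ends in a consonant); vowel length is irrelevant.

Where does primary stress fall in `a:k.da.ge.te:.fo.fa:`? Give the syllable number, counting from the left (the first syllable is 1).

Weights: 4 te: L, 5 fo L, 6 fa: L.
The penult (syllable 5, fo) is light, so stress falls on the antepenult (syllable 4, te:).
Primary stress: syllable 4 → a:k.da.ge.ˈte:.fo.fa:.

4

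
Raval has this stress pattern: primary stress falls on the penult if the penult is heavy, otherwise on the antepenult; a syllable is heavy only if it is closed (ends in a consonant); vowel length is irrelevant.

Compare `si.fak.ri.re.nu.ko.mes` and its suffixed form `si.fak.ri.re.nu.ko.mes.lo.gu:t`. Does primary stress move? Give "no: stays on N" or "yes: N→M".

yes: 5→7

Base `si.fak.ri.re.nu.ko.mes` (7 syllables):
  Weights: 5 nu L, 6 ko L, 7 mes H.
  The penult (syllable 6, ko) is light, so stress falls on the antepenult (syllable 5, nu).
  → primary stress on syllable 5.
Suffixed `si.fak.ri.re.nu.ko.mes.lo.gu:t` (9 syllables):
  Weights: 7 mes H, 8 lo L, 9 gu:t H.
  The penult (syllable 8, lo) is light, so stress falls on the antepenult (syllable 7, mes).
  → primary stress on syllable 7.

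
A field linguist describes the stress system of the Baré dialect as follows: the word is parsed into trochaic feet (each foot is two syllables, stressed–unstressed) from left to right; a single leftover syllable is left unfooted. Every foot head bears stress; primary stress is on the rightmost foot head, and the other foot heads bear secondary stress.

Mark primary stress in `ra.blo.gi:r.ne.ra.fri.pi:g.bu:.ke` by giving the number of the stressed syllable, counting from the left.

7

Parse left to right into trochaic (ˈσσ) feet: (ˈra.blo) (ˈgi:r.ne) (ˈra.fri) (ˈpi:g.bu:) ke. Syllable 9 is left unfooted.
Foot heads (stressed positions): 1, 3, 5, 7.
End Rule Rightmost: primary stress on the rightmost head = syllable 7.
Primary stress: syllable 7 → ra.blo.gi:r.ne.ra.fri.ˈpi:g.bu:.ke.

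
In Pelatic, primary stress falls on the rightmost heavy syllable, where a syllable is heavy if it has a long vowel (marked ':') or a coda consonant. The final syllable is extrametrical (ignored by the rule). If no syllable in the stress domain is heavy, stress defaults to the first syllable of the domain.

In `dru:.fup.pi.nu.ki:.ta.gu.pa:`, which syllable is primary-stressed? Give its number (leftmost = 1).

5

The final syllable (8, pa:) is extrametrical; the stress domain is syllables 1–7.
Weights: 1 dru: H, 2 fup H, 3 pi L, 4 nu L, 5 ki: H, 6 ta L, 7 gu L.
Heavy syllables in the domain: 1, 2, 5. The rightmost is syllable 5 (ki:).
Primary stress: syllable 5 → dru:.fup.pi.nu.ˈki:.ta.gu.pa:.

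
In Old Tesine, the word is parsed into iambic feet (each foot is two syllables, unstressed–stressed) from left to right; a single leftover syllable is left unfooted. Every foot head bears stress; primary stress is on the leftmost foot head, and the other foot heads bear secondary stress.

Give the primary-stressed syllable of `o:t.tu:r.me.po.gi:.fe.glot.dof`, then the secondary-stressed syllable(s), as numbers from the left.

primary 2, secondary 4, 6, 8

Parse left to right into iambic (σˈσ) feet: (o:t.ˈtu:r) (me.ˈpo) (gi:.ˈfe) (glot.ˈdof).
Foot heads (stressed positions): 2, 4, 6, 8.
End Rule Leftmost: primary stress on the leftmost head = syllable 2.
Secondary stress on 4, 6, 8: o:t.ˈtu:r.me.ˌpo.gi:.ˌfe.glot.ˌdof.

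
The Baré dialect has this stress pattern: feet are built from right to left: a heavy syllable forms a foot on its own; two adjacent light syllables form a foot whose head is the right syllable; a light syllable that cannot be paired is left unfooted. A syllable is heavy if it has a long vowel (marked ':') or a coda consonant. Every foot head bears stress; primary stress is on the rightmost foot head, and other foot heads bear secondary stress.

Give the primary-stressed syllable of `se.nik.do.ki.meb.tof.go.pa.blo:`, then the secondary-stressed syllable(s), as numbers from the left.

primary 9, secondary 2, 4, 5, 6, 8

Weights: 1 se L, 2 nik H, 3 do L, 4 ki L, 5 meb H, 6 tof H, 7 go L, 8 pa L, 9 blo: H.
Parse right to left (heavy = foot alone; LL = one foot; stranded L unfooted): se (ˈnik) (do.ˈki) (ˈmeb) (ˈtof) (go.ˈpa) (ˈblo:).
Foot heads: 2, 4, 5, 6, 8, 9.
Primary stress on the rightmost head = syllable 9.
Secondary stress on 2, 4, 5, 6, 8: se.ˌnik.do.ˌki.ˌmeb.ˌtof.go.ˌpa.ˈblo:.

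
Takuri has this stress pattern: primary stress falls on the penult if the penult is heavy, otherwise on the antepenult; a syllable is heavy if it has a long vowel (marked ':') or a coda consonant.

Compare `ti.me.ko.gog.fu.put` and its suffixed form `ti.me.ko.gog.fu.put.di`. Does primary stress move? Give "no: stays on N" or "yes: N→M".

Base `ti.me.ko.gog.fu.put` (6 syllables):
  Weights: 4 gog H, 5 fu L, 6 put H.
  The penult (syllable 5, fu) is light, so stress falls on the antepenult (syllable 4, gog).
  → primary stress on syllable 4.
Suffixed `ti.me.ko.gog.fu.put.di` (7 syllables):
  Weights: 5 fu L, 6 put H, 7 di L.
  The penult (syllable 6, put) is heavy, so it takes stress.
  → primary stress on syllable 6.

yes: 4→6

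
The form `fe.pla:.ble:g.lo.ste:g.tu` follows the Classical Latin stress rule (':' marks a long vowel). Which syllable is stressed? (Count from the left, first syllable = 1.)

5

Classical Latin: stress the penult if heavy (long vowel or closed), else the antepenult.
Weights: 4 lo L, 5 ste:g H, 6 tu L.
The penult (syllable 5, ste:g) is heavy, so it takes stress.
Stress on syllable 5: fe.pla:.ble:g.lo.ˈste:g.tu.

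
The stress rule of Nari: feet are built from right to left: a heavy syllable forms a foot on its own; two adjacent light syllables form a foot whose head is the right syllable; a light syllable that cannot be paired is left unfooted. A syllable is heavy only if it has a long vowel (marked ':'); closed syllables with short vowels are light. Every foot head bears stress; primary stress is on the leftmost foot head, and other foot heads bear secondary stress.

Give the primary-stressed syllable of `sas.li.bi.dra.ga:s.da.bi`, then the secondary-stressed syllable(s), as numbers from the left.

primary 2, secondary 4, 5, 7

Weights: 1 sas L, 2 li L, 3 bi L, 4 dra L, 5 ga:s H, 6 da L, 7 bi L.
Parse right to left (heavy = foot alone; LL = one foot; stranded L unfooted): (sas.ˈli) (bi.ˈdra) (ˈga:s) (da.ˈbi).
Foot heads: 2, 4, 5, 7.
Primary stress on the leftmost head = syllable 2.
Secondary stress on 4, 5, 7: sas.ˈli.bi.ˌdra.ˌga:s.da.ˌbi.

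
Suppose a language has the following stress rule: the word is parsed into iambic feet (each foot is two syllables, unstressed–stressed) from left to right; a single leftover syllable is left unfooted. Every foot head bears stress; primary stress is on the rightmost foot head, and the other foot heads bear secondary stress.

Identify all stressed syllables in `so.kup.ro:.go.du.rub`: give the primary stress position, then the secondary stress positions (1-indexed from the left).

primary 6, secondary 2, 4

Parse left to right into iambic (σˈσ) feet: (so.ˈkup) (ro:.ˈgo) (du.ˈrub).
Foot heads (stressed positions): 2, 4, 6.
End Rule Rightmost: primary stress on the rightmost head = syllable 6.
Secondary stress on 2, 4: so.ˌkup.ro:.ˌgo.du.ˈrub.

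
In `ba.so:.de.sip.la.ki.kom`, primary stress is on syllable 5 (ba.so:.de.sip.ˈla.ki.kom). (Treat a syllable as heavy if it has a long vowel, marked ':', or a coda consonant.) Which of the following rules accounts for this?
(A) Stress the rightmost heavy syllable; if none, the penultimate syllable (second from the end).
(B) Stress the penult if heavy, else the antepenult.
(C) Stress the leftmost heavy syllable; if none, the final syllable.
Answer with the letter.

B

Rule A → syllable 7 (observed: 5).
Rule B → syllable 5 ✓.
Rule C → syllable 2 (observed: 5).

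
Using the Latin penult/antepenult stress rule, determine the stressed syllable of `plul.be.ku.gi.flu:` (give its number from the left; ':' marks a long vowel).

Classical Latin: stress the penult if heavy (long vowel or closed), else the antepenult.
Weights: 3 ku L, 4 gi L, 5 flu: H.
The penult (syllable 4, gi) is light, so stress falls on the antepenult (syllable 3, ku).
Stress on syllable 3: plul.be.ˈku.gi.flu:.

3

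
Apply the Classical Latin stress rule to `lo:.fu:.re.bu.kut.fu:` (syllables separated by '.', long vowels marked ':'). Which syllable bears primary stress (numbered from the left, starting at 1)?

5

Classical Latin: stress the penult if heavy (long vowel or closed), else the antepenult.
Weights: 4 bu L, 5 kut H, 6 fu: H.
The penult (syllable 5, kut) is heavy, so it takes stress.
Stress on syllable 5: lo:.fu:.re.bu.ˈkut.fu:.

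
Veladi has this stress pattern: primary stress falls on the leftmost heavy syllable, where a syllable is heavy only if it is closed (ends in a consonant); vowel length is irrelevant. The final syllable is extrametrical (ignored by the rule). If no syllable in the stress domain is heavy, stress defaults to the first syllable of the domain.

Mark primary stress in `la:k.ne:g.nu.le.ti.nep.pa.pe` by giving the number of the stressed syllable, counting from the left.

1

The final syllable (8, pe) is extrametrical; the stress domain is syllables 1–7.
Weights: 1 la:k H, 2 ne:g H, 3 nu L, 4 le L, 5 ti L, 6 nep H, 7 pa L.
Heavy syllables in the domain: 1, 2, 6. The leftmost is syllable 1 (la:k).
Primary stress: syllable 1 → ˈla:k.ne:g.nu.le.ti.nep.pa.pe.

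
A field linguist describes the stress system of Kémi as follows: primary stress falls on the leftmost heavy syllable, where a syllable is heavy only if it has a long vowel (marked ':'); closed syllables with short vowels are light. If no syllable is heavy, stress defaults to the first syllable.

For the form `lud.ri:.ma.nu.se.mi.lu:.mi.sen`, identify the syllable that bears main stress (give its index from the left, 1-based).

2

Weights: 1 lud L, 2 ri: H, 3 ma L, 4 nu L, 5 se L, 6 mi L, 7 lu: H, 8 mi L, 9 sen L.
Heavy syllables in the domain: 2, 7. The leftmost is syllable 2 (ri:).
Primary stress: syllable 2 → lud.ˈri:.ma.nu.se.mi.lu:.mi.sen.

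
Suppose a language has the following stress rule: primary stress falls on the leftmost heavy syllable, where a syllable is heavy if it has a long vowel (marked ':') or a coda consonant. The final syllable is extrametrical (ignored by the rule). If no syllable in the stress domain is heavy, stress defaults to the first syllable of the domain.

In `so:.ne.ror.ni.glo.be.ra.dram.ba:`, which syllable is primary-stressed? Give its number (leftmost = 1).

The final syllable (9, ba:) is extrametrical; the stress domain is syllables 1–8.
Weights: 1 so: H, 2 ne L, 3 ror H, 4 ni L, 5 glo L, 6 be L, 7 ra L, 8 dram H.
Heavy syllables in the domain: 1, 3, 8. The leftmost is syllable 1 (so:).
Primary stress: syllable 1 → ˈso:.ne.ror.ni.glo.be.ra.dram.ba:.

1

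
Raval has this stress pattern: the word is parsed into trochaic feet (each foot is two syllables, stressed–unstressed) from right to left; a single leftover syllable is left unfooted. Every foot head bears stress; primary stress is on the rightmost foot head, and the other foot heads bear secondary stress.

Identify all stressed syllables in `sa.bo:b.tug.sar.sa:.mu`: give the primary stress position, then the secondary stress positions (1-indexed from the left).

Parse right to left into trochaic (ˈσσ) feet: (ˈsa.bo:b) (ˈtug.sar) (ˈsa:.mu).
Foot heads (stressed positions): 1, 3, 5.
End Rule Rightmost: primary stress on the rightmost head = syllable 5.
Secondary stress on 1, 3: ˌsa.bo:b.ˌtug.sar.ˈsa:.mu.

primary 5, secondary 1, 3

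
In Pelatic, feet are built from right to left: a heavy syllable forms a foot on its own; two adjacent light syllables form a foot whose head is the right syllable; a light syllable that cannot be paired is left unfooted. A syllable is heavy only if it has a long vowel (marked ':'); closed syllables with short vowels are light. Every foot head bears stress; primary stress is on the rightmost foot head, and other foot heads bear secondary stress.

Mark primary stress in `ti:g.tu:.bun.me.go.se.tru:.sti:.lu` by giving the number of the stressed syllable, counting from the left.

8

Weights: 1 ti:g H, 2 tu: H, 3 bun L, 4 me L, 5 go L, 6 se L, 7 tru: H, 8 sti: H, 9 lu L.
Parse right to left (heavy = foot alone; LL = one foot; stranded L unfooted): (ˈti:g) (ˈtu:) (bun.ˈme) (go.ˈse) (ˈtru:) (ˈsti:) lu.
Foot heads: 1, 2, 4, 6, 7, 8.
Primary stress on the rightmost head = syllable 8.
Primary stress: syllable 8 → ti:g.tu:.bun.me.go.se.tru:.ˈsti:.lu.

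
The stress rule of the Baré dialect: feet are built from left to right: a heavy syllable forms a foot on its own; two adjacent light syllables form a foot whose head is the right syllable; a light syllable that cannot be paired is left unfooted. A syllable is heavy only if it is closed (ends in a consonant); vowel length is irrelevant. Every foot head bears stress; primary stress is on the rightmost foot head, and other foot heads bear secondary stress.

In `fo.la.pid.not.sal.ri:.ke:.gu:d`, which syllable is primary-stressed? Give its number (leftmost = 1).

8

Weights: 1 fo L, 2 la L, 3 pid H, 4 not H, 5 sal H, 6 ri: L, 7 ke: L, 8 gu:d H.
Parse left to right (heavy = foot alone; LL = one foot; stranded L unfooted): (fo.ˈla) (ˈpid) (ˈnot) (ˈsal) (ri:.ˈke:) (ˈgu:d).
Foot heads: 2, 3, 4, 5, 7, 8.
Primary stress on the rightmost head = syllable 8.
Primary stress: syllable 8 → fo.la.pid.not.sal.ri:.ke:.ˈgu:d.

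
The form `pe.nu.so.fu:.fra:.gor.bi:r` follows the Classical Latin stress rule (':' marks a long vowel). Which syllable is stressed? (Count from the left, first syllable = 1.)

Classical Latin: stress the penult if heavy (long vowel or closed), else the antepenult.
Weights: 5 fra: H, 6 gor H, 7 bi:r H.
The penult (syllable 6, gor) is heavy, so it takes stress.
Stress on syllable 6: pe.nu.so.fu:.fra:.ˈgor.bi:r.

6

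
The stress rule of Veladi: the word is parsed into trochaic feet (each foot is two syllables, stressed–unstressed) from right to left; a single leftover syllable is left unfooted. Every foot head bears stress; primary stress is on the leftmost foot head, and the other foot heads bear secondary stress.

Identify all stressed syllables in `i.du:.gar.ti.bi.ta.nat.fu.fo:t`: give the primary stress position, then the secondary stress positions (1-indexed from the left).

Parse right to left into trochaic (ˈσσ) feet: i (ˈdu:.gar) (ˈti.bi) (ˈta.nat) (ˈfu.fo:t). Syllable 1 is left unfooted.
Foot heads (stressed positions): 2, 4, 6, 8.
End Rule Leftmost: primary stress on the leftmost head = syllable 2.
Secondary stress on 4, 6, 8: i.ˈdu:.gar.ˌti.bi.ˌta.nat.ˌfu.fo:t.

primary 2, secondary 4, 6, 8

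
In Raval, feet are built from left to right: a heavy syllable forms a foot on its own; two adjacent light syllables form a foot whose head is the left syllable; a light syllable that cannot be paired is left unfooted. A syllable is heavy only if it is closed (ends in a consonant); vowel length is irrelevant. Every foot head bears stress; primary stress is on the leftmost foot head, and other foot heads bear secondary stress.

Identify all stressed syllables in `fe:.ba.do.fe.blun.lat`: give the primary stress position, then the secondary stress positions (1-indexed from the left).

Weights: 1 fe: L, 2 ba L, 3 do L, 4 fe L, 5 blun H, 6 lat H.
Parse left to right (heavy = foot alone; LL = one foot; stranded L unfooted): (ˈfe:.ba) (ˈdo.fe) (ˈblun) (ˈlat).
Foot heads: 1, 3, 5, 6.
Primary stress on the leftmost head = syllable 1.
Secondary stress on 3, 5, 6: ˈfe:.ba.ˌdo.fe.ˌblun.ˌlat.

primary 1, secondary 3, 5, 6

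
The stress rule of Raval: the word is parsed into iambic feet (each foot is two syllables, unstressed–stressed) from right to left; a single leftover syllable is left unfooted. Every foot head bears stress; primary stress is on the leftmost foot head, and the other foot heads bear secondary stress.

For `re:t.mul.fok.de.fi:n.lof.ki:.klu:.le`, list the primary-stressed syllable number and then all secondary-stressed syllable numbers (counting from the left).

primary 3, secondary 5, 7, 9

Parse right to left into iambic (σˈσ) feet: re:t (mul.ˈfok) (de.ˈfi:n) (lof.ˈki:) (klu:.ˈle). Syllable 1 is left unfooted.
Foot heads (stressed positions): 3, 5, 7, 9.
End Rule Leftmost: primary stress on the leftmost head = syllable 3.
Secondary stress on 5, 7, 9: re:t.mul.ˈfok.de.ˌfi:n.lof.ˌki:.klu:.ˌle.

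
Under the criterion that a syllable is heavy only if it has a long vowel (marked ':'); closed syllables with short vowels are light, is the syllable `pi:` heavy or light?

`pi:`: long vowel, open (no coda). Long vowel → heavy.

heavy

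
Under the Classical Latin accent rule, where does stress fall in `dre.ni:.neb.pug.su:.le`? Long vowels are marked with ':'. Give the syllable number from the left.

5

Classical Latin: stress the penult if heavy (long vowel or closed), else the antepenult.
Weights: 4 pug H, 5 su: H, 6 le L.
The penult (syllable 5, su:) is heavy, so it takes stress.
Stress on syllable 5: dre.ni:.neb.pug.ˈsu:.le.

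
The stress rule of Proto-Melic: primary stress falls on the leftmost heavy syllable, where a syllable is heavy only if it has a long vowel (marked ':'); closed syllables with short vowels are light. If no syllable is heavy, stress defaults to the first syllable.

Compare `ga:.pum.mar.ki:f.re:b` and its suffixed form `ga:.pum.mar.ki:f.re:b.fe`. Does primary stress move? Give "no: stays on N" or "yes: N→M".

no: stays on 1

Base `ga:.pum.mar.ki:f.re:b` (5 syllables):
  Weights: 1 ga: H, 2 pum L, 3 mar L, 4 ki:f H, 5 re:b H.
  Heavy syllables in the domain: 1, 4, 5. The leftmost is syllable 1 (ga:).
  → primary stress on syllable 1.
Suffixed `ga:.pum.mar.ki:f.re:b.fe` (6 syllables):
  Weights: 1 ga: H, 2 pum L, 3 mar L, 4 ki:f H, 5 re:b H, 6 fe L.
  Heavy syllables in the domain: 1, 4, 5. The leftmost is syllable 1 (ga:).
  → primary stress on syllable 1.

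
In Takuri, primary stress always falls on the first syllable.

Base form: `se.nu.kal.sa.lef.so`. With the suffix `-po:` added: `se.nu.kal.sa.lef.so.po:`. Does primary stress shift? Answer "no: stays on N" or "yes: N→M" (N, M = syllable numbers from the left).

no: stays on 1

Base `se.nu.kal.sa.lef.so` (6 syllables):
  The word has 6 syllables; the first syllable is syllable 1 (se).
  → primary stress on syllable 1.
Suffixed `se.nu.kal.sa.lef.so.po:` (7 syllables):
  The word has 7 syllables; the first syllable is syllable 1 (se).
  → primary stress on syllable 1.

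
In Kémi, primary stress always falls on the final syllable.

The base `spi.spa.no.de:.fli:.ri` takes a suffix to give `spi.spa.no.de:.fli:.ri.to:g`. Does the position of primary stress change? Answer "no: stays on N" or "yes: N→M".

Base `spi.spa.no.de:.fli:.ri` (6 syllables):
  The word has 6 syllables; the final syllable is syllable 6 (ri).
  → primary stress on syllable 6.
Suffixed `spi.spa.no.de:.fli:.ri.to:g` (7 syllables):
  The word has 7 syllables; the final syllable is syllable 7 (to:g).
  → primary stress on syllable 7.

yes: 6→7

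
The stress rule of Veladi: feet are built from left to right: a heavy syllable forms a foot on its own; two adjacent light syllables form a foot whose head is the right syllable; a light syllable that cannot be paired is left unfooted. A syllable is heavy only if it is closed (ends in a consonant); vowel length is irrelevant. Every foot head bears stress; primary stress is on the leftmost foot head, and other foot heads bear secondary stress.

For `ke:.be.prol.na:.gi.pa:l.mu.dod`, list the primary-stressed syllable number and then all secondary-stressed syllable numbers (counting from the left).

primary 2, secondary 3, 5, 6, 8

Weights: 1 ke: L, 2 be L, 3 prol H, 4 na: L, 5 gi L, 6 pa:l H, 7 mu L, 8 dod H.
Parse left to right (heavy = foot alone; LL = one foot; stranded L unfooted): (ke:.ˈbe) (ˈprol) (na:.ˈgi) (ˈpa:l) mu (ˈdod).
Foot heads: 2, 3, 5, 6, 8.
Primary stress on the leftmost head = syllable 2.
Secondary stress on 3, 5, 6, 8: ke:.ˈbe.ˌprol.na:.ˌgi.ˌpa:l.mu.ˌdod.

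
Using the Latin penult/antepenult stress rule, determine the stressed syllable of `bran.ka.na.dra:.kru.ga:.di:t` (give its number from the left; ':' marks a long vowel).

6

Classical Latin: stress the penult if heavy (long vowel or closed), else the antepenult.
Weights: 5 kru L, 6 ga: H, 7 di:t H.
The penult (syllable 6, ga:) is heavy, so it takes stress.
Stress on syllable 6: bran.ka.na.dra:.kru.ˈga:.di:t.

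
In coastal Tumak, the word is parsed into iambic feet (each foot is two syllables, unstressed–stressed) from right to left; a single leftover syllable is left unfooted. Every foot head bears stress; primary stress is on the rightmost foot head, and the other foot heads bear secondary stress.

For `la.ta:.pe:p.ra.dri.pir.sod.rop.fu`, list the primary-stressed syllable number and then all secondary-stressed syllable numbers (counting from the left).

Parse right to left into iambic (σˈσ) feet: la (ta:.ˈpe:p) (ra.ˈdri) (pir.ˈsod) (rop.ˈfu). Syllable 1 is left unfooted.
Foot heads (stressed positions): 3, 5, 7, 9.
End Rule Rightmost: primary stress on the rightmost head = syllable 9.
Secondary stress on 3, 5, 7: la.ta:.ˌpe:p.ra.ˌdri.pir.ˌsod.rop.ˈfu.

primary 9, secondary 3, 5, 7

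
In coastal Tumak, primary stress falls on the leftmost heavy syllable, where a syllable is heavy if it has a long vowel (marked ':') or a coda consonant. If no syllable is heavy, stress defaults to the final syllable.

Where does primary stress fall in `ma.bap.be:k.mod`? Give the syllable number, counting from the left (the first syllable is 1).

2

Weights: 1 ma L, 2 bap H, 3 be:k H, 4 mod H.
Heavy syllables in the domain: 2, 3, 4. The leftmost is syllable 2 (bap).
Primary stress: syllable 2 → ma.ˈbap.be:k.mod.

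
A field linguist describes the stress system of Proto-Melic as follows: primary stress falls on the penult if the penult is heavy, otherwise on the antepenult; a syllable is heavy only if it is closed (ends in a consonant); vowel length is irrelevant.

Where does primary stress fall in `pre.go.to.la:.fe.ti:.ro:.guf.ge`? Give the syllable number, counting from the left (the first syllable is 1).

8

Weights: 7 ro: L, 8 guf H, 9 ge L.
The penult (syllable 8, guf) is heavy, so it takes stress.
Primary stress: syllable 8 → pre.go.to.la:.fe.ti:.ro:.ˈguf.ge.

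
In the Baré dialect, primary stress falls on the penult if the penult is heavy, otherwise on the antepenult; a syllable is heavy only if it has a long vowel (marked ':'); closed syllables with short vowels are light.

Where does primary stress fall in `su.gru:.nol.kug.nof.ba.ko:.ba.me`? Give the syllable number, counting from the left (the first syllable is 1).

Weights: 7 ko: H, 8 ba L, 9 me L.
The penult (syllable 8, ba) is light, so stress falls on the antepenult (syllable 7, ko:).
Primary stress: syllable 7 → su.gru:.nol.kug.nof.ba.ˈko:.ba.me.

7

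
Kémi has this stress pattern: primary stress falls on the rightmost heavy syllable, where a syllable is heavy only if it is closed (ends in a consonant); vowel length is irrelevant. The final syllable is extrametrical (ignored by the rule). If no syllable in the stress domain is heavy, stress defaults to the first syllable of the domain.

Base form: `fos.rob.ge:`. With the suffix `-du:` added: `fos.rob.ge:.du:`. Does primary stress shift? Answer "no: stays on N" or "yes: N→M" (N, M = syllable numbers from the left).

no: stays on 2

Base `fos.rob.ge:` (3 syllables):
  The final syllable (3, ge:) is extrametrical; the stress domain is syllables 1–2.
  Weights: 1 fos H, 2 rob H.
  Heavy syllables in the domain: 1, 2. The rightmost is syllable 2 (rob).
  → primary stress on syllable 2.
Suffixed `fos.rob.ge:.du:` (4 syllables):
  The final syllable (4, du:) is extrametrical; the stress domain is syllables 1–3.
  Weights: 1 fos H, 2 rob H, 3 ge: L.
  Heavy syllables in the domain: 1, 2. The rightmost is syllable 2 (rob).
  → primary stress on syllable 2.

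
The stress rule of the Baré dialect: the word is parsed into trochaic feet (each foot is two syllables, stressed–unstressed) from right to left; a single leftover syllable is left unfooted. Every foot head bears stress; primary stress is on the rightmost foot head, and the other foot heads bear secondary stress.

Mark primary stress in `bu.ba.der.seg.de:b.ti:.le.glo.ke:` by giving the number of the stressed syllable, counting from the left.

8

Parse right to left into trochaic (ˈσσ) feet: bu (ˈba.der) (ˈseg.de:b) (ˈti:.le) (ˈglo.ke:). Syllable 1 is left unfooted.
Foot heads (stressed positions): 2, 4, 6, 8.
End Rule Rightmost: primary stress on the rightmost head = syllable 8.
Primary stress: syllable 8 → bu.ba.der.seg.de:b.ti:.le.ˈglo.ke:.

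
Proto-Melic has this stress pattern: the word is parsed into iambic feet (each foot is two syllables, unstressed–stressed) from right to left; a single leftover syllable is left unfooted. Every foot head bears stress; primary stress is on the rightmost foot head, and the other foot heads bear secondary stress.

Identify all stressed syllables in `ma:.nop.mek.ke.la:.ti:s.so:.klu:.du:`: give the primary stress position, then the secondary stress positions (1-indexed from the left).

Parse right to left into iambic (σˈσ) feet: ma: (nop.ˈmek) (ke.ˈla:) (ti:s.ˈso:) (klu:.ˈdu:). Syllable 1 is left unfooted.
Foot heads (stressed positions): 3, 5, 7, 9.
End Rule Rightmost: primary stress on the rightmost head = syllable 9.
Secondary stress on 3, 5, 7: ma:.nop.ˌmek.ke.ˌla:.ti:s.ˌso:.klu:.ˈdu:.

primary 9, secondary 3, 5, 7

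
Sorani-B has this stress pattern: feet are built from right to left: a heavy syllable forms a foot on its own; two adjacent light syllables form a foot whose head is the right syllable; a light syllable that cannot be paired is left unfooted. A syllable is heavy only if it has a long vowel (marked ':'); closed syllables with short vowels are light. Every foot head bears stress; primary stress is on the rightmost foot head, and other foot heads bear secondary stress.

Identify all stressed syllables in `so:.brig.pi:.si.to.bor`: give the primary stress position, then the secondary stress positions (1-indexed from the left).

primary 6, secondary 1, 3

Weights: 1 so: H, 2 brig L, 3 pi: H, 4 si L, 5 to L, 6 bor L.
Parse right to left (heavy = foot alone; LL = one foot; stranded L unfooted): (ˈso:) brig (ˈpi:) si (to.ˈbor).
Foot heads: 1, 3, 6.
Primary stress on the rightmost head = syllable 6.
Secondary stress on 1, 3: ˌso:.brig.ˌpi:.si.to.ˈbor.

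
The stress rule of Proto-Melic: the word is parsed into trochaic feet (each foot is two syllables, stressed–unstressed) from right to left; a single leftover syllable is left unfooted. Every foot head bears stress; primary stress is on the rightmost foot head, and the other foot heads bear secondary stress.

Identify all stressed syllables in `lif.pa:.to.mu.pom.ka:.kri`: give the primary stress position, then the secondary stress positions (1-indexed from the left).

Parse right to left into trochaic (ˈσσ) feet: lif (ˈpa:.to) (ˈmu.pom) (ˈka:.kri). Syllable 1 is left unfooted.
Foot heads (stressed positions): 2, 4, 6.
End Rule Rightmost: primary stress on the rightmost head = syllable 6.
Secondary stress on 2, 4: lif.ˌpa:.to.ˌmu.pom.ˈka:.kri.

primary 6, secondary 2, 4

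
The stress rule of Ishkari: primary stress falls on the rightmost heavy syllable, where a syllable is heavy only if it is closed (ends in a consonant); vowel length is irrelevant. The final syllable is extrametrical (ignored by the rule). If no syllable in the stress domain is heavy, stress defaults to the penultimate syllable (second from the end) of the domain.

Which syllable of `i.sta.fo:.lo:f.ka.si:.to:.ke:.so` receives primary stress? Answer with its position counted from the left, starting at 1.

The final syllable (9, so) is extrametrical; the stress domain is syllables 1–8.
Weights: 1 i L, 2 sta L, 3 fo: L, 4 lo:f H, 5 ka L, 6 si: L, 7 to: L, 8 ke: L.
Heavy syllables in the domain: 4. The rightmost is syllable 4 (lo:f).
Primary stress: syllable 4 → i.sta.fo:.ˈlo:f.ka.si:.to:.ke:.so.

4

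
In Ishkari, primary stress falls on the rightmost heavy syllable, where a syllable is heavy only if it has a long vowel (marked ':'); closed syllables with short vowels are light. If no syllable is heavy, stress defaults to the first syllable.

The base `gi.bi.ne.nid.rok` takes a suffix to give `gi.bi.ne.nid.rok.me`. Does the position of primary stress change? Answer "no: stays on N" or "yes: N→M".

Base `gi.bi.ne.nid.rok` (5 syllables):
  Weights: 1 gi L, 2 bi L, 3 ne L, 4 nid L, 5 rok L.
  No heavy syllable in the domain; default to the first syllable = syllable 1.
  → primary stress on syllable 1.
Suffixed `gi.bi.ne.nid.rok.me` (6 syllables):
  Weights: 1 gi L, 2 bi L, 3 ne L, 4 nid L, 5 rok L, 6 me L.
  No heavy syllable in the domain; default to the first syllable = syllable 1.
  → primary stress on syllable 1.

no: stays on 1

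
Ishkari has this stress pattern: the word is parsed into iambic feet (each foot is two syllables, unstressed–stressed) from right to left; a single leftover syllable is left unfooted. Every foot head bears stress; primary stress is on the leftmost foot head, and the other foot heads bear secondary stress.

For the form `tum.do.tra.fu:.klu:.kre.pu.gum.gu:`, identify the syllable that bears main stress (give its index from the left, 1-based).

Parse right to left into iambic (σˈσ) feet: tum (do.ˈtra) (fu:.ˈklu:) (kre.ˈpu) (gum.ˈgu:). Syllable 1 is left unfooted.
Foot heads (stressed positions): 3, 5, 7, 9.
End Rule Leftmost: primary stress on the leftmost head = syllable 3.
Primary stress: syllable 3 → tum.do.ˈtra.fu:.klu:.kre.pu.gum.gu:.

3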